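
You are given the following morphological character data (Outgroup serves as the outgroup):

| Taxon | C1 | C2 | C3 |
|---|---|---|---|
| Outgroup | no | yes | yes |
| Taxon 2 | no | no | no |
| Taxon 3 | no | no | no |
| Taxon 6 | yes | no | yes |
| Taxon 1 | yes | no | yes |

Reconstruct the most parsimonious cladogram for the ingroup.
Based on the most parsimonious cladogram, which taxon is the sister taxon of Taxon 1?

Character polarity is set by the outgroup: the derived state is whichever differs from the outgroup's state, so for C2, C3 the derived state is 'no', and for the remaining characters it is 'yes'.
C1: derived state 'yes' in Taxon 1 and Taxon 6 only — synapomorphy for {Taxon 1, Taxon 6}.
All ingroup taxa share the derived state 'no' for C2; it defines the ingroup but does not resolve relationships within it.
Only Taxon 2 and Taxon 3 show the derived state 'no' for C3, supporting them as a clade.
Most parsimonious ingroup topology: ((Taxon 2,Taxon 3),(Taxon 6,Taxon 1)).
Taxon 1 and Taxon 6 form a cherry on this tree, so they are sister taxa.

Taxon 6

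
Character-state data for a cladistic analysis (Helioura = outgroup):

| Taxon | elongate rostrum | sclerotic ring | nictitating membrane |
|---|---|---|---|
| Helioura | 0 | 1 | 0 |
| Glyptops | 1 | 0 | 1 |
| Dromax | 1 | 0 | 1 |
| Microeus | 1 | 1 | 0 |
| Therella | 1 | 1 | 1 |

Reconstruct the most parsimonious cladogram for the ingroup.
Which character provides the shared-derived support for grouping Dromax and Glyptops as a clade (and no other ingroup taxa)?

sclerotic ring

Character polarity is set by the outgroup: the derived state is whichever differs from the outgroup's state, so for sclerotic ring the derived state is '0', and for the remaining characters it is '1'.
elongate rostrum (derived state '1') is shared by all ingroup taxa — unites the whole ingroup.
sclerotic ring: derived state '0' in Dromax and Glyptops only — synapomorphy for {Dromax, Glyptops}.
nictitating membrane: derived state '1' in Dromax, Glyptops, and Therella only — synapomorphy for {Dromax, Glyptops, Therella}.
Most parsimonious ingroup topology: (((Glyptops,Dromax),Therella),Microeus).
The clade {Dromax, Glyptops} is supported by sclerotic ring: its derived state '0' occurs in exactly those taxa and in no other taxon (including the outgroup).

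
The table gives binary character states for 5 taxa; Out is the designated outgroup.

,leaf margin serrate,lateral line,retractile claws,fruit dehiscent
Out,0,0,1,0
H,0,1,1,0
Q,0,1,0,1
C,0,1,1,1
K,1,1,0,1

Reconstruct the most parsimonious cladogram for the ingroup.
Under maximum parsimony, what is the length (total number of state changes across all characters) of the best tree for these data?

Character polarity is set by the outgroup: the derived state is whichever differs from the outgroup's state, so for retractile claws the derived state is '0', and for the remaining characters it is '1'.
leaf margin serrate (derived state '1') is unique to K (autapomorphy; uninformative for grouping).
lateral line (derived state '1') is shared by all ingroup taxa — unites the whole ingroup.
retractile claws: derived state '0' in K and Q only — synapomorphy for {K, Q}.
Only C, K, and Q show the derived state '1' for fruit dehiscent, supporting them as a clade.
Most parsimonious ingroup topology: (H,((Q,K),C)).
Changes per character on this tree: leaf margin serrate: 1; lateral line: 1; retractile claws: 1; fruit dehiscent: 1.
Total = 4.

4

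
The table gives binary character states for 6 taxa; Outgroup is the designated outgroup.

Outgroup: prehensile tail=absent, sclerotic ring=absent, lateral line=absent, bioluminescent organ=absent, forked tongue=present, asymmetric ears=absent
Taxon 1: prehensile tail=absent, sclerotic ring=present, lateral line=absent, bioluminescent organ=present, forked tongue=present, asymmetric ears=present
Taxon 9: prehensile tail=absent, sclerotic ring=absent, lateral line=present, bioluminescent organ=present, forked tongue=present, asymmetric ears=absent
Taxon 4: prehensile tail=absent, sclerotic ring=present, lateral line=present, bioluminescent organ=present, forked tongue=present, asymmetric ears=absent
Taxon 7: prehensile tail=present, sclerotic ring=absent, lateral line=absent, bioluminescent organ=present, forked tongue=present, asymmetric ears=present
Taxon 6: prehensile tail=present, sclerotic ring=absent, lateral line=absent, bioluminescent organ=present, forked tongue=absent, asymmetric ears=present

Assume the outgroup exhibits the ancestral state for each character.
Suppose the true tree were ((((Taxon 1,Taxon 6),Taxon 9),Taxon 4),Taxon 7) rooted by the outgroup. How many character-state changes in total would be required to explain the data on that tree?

10

Map each character onto ((((Taxon 1,Taxon 6),Taxon 9),Taxon 4),Taxon 7) (rooted by Outgroup) and count the minimum state changes it requires (Fitch parsimony):
prehensile tail: 2; sclerotic ring: 2; lateral line: 2; bioluminescent organ: 1; forked tongue: 1; asymmetric ears: 2.
Total tree length = 10.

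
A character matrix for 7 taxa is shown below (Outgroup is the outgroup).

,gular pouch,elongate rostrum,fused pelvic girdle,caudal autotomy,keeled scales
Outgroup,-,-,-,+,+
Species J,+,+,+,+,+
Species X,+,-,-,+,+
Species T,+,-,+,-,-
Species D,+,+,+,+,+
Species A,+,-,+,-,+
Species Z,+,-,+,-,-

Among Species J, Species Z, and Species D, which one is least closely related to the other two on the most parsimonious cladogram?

Species Z

Character polarity is set by the outgroup: the derived state is whichever differs from the outgroup's state, so for caudal autotomy, keeled scales the derived state is '-', and for the remaining characters it is '+'.
gular pouch (derived state '+') is shared by all ingroup taxa — unites the whole ingroup.
Only Species D and Species J show the derived state '+' for elongate rostrum, supporting them as a clade.
fused pelvic girdle: derived state '+' in Species A, Species D, Species J, Species T, and Species Z only — synapomorphy for {Species A, Species D, Species J, Species T, Species Z}.
Only Species A, Species T, and Species Z show the derived state '-' for caudal autotomy, supporting them as a clade.
Only Species T and Species Z show the derived state '-' for keeled scales, supporting them as a clade.
Most parsimonious ingroup topology: (((Species J,Species D),((Species T,Species Z),Species A)),Species X).
Species D and Species J share a more recent common ancestor with each other than either does with Species Z, so Species Z is the least closely related of the three.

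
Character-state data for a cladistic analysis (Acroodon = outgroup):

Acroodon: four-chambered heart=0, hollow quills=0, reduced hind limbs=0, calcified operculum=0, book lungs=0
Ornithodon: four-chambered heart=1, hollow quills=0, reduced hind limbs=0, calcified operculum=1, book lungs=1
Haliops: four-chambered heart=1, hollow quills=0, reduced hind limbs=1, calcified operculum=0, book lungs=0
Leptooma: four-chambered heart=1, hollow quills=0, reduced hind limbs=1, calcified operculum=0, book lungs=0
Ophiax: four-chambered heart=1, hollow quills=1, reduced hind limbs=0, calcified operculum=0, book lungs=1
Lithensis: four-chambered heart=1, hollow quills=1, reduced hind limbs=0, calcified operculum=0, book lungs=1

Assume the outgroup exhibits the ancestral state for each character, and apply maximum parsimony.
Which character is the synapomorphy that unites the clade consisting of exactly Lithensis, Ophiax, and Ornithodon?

The outgroup has state '0' for every character, so '1' is the derived state throughout.
All ingroup taxa share the derived state '1' for four-chambered heart; it defines the ingroup but does not resolve relationships within it.
Only Lithensis and Ophiax show the derived state '1' for hollow quills, supporting them as a clade.
reduced hind limbs (derived state '1') is shared by Haliops and Leptooma — a synapomorphy uniting that clade.
calcified operculum: derived state '1' in Ornithodon only — an autapomorphy, so it tells us nothing about relationships among taxa.
book lungs: derived state '1' in Lithensis, Ophiax, and Ornithodon only — synapomorphy for {Lithensis, Ophiax, Ornithodon}.
Most parsimonious ingroup topology: ((Ornithodon,(Ophiax,Lithensis)),(Haliops,Leptooma)).
The clade {Lithensis, Ophiax, Ornithodon} is supported by book lungs: its derived state '1' occurs in exactly those taxa and in no other taxon (including the outgroup).

book lungs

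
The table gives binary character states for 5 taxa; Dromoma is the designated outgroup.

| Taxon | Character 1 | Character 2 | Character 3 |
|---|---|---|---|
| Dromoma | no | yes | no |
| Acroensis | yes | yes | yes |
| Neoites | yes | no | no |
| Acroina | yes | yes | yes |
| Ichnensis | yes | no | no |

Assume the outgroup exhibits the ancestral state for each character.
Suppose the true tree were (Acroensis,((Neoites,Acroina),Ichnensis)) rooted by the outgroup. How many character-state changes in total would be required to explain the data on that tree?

5

Map each character onto (Acroensis,((Neoites,Acroina),Ichnensis)) (rooted by Dromoma) and count the minimum state changes it requires (Fitch parsimony):
Character 1: 1; Character 2: 2; Character 3: 2.
Total tree length = 5.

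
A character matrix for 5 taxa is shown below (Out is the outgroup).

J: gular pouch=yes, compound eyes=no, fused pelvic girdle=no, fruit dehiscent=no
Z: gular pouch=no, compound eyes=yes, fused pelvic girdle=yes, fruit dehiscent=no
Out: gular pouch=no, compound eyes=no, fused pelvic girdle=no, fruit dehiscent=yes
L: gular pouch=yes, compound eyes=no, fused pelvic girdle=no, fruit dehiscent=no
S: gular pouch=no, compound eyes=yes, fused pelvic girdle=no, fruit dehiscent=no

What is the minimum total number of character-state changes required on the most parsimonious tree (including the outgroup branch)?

4

Character polarity is set by the outgroup: the derived state is whichever differs from the outgroup's state, so for fruit dehiscent the derived state is 'no', and for the remaining characters it is 'yes'.
Only J and L show the derived state 'yes' for gular pouch, supporting them as a clade.
compound eyes: derived state 'yes' in S and Z only — synapomorphy for {S, Z}.
fused pelvic girdle: derived state 'yes' in Z only — an autapomorphy, so it tells us nothing about relationships among taxa.
All ingroup taxa share the derived state 'no' for fruit dehiscent; it defines the ingroup but does not resolve relationships within it.
Most parsimonious ingroup topology: ((L,J),(S,Z)).
Changes per character on this tree: gular pouch: 1; compound eyes: 1; fused pelvic girdle: 1; fruit dehiscent: 1.
Total = 4.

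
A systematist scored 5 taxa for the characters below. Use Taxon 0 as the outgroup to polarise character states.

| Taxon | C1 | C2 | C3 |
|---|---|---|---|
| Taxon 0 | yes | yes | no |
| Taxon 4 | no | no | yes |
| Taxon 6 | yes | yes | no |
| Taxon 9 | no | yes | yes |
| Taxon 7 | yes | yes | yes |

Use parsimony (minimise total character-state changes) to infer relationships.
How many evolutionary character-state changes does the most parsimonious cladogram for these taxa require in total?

3

Character polarity is set by the outgroup: the derived state is whichever differs from the outgroup's state, so for C1, C2 the derived state is 'no', and for the remaining characters it is 'yes'.
C1 (derived state 'no') is shared by Taxon 4 and Taxon 9 — a synapomorphy uniting that clade.
C2 (derived state 'no') is unique to Taxon 4 (autapomorphy; uninformative for grouping).
C3 (derived state 'yes') is shared by Taxon 4, Taxon 7, and Taxon 9 — a synapomorphy uniting that clade.
Most parsimonious ingroup topology: (((Taxon 4,Taxon 9),Taxon 7),Taxon 6).
Changes per character on this tree: C1: 1; C2: 1; C3: 1.
Total = 3.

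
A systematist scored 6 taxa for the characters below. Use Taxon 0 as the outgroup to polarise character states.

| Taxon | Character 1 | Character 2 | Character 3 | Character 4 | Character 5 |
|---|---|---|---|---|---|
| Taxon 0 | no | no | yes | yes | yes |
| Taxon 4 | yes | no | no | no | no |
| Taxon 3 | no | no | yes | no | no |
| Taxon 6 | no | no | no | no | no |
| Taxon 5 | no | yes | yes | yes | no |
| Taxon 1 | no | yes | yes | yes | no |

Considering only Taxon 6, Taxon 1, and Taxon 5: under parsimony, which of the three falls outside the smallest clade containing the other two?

Character polarity is set by the outgroup: the derived state is whichever differs from the outgroup's state, so for Character 3, Character 4, Character 5 the derived state is 'no', and for the remaining characters it is 'yes'.
Character 1 (derived state 'yes') is unique to Taxon 4 (autapomorphy; uninformative for grouping).
Character 2: derived state 'yes' in Taxon 1 and Taxon 5 only — synapomorphy for {Taxon 1, Taxon 5}.
Character 3: derived state 'no' in Taxon 4 and Taxon 6 only — synapomorphy for {Taxon 4, Taxon 6}.
Character 4 (derived state 'no') is shared by Taxon 3, Taxon 4, and Taxon 6 — a synapomorphy uniting that clade.
All ingroup taxa share the derived state 'no' for Character 5; it defines the ingroup but does not resolve relationships within it.
Most parsimonious ingroup topology: (((Taxon 4,Taxon 6),Taxon 3),(Taxon 5,Taxon 1)).
Taxon 5 and Taxon 1 share a more recent common ancestor with each other than either does with Taxon 6, so Taxon 6 is the least closely related of the three.

Taxon 6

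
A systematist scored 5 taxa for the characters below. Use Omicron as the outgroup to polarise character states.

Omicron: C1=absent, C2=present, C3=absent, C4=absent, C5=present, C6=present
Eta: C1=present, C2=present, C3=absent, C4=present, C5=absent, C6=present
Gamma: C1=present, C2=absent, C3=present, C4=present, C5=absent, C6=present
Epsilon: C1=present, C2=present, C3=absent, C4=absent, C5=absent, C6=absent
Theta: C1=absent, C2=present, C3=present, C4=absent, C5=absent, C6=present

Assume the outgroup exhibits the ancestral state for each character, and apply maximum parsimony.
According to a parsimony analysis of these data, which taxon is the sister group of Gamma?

Character polarity is set by the outgroup: the derived state is whichever differs from the outgroup's state, so for C2, C5, C6 the derived state is 'absent', and for the remaining characters it is 'present'.
C1 (derived state 'present') is shared by Epsilon, Eta, and Gamma — a synapomorphy uniting that clade.
C2: derived state 'absent' in Gamma only — an autapomorphy, so it tells us nothing about relationships among taxa.
C3 (state 'present') occurs in Gamma and Theta but conflicts with the nesting implied by the other characters — most parsimoniously interpreted as homoplasy.
C4 (derived state 'present') is shared by Eta and Gamma — a synapomorphy uniting that clade.
C5 (derived state 'absent') is shared by all ingroup taxa — unites the whole ingroup.
C6 (derived state 'absent') is unique to Epsilon (autapomorphy; uninformative for grouping).
Most parsimonious ingroup topology: (((Eta,Gamma),Epsilon),Theta).
Gamma and Eta form a cherry on this tree, so they are sister taxa.

Eta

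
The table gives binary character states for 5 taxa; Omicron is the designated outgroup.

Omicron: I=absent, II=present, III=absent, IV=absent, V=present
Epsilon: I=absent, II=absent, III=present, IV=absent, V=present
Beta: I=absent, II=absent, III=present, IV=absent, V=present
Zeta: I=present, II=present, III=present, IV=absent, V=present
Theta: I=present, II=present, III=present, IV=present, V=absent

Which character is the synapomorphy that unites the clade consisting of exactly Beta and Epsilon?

II

Character polarity is set by the outgroup: the derived state is whichever differs from the outgroup's state, so for II, V the derived state is 'absent', and for the remaining characters it is 'present'.
Only Theta and Zeta show the derived state 'present' for I, supporting them as a clade.
Only Beta and Epsilon show the derived state 'absent' for II, supporting them as a clade.
All ingroup taxa share the derived state 'present' for III; it defines the ingroup but does not resolve relationships within it.
IV (derived state 'present') is unique to Theta (autapomorphy; uninformative for grouping).
V: derived state 'absent' in Theta only — an autapomorphy, so it tells us nothing about relationships among taxa.
Most parsimonious ingroup topology: ((Epsilon,Beta),(Zeta,Theta)).
The clade {Beta, Epsilon} is supported by II: its derived state 'absent' occurs in exactly those taxa and in no other taxon (including the outgroup).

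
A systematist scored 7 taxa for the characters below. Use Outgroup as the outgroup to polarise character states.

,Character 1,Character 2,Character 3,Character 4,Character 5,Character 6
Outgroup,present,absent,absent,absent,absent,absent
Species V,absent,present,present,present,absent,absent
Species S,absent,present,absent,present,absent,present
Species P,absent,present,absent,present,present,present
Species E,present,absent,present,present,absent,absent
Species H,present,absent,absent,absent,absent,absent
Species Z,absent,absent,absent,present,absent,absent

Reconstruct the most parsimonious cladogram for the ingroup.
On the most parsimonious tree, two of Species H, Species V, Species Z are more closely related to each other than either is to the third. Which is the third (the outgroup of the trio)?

Character polarity is set by the outgroup: the derived state is whichever differs from the outgroup's state, so for Character 1 the derived state is 'absent', and for the remaining characters it is 'present'.
Only Species P, Species S, Species V, and Species Z show the derived state 'absent' for Character 1, supporting them as a clade.
Character 2 (derived state 'present') is shared by Species P, Species S, and Species V — a synapomorphy uniting that clade.
Character 3 (state 'present') occurs in Species E and Species V but conflicts with the nesting implied by the other characters — most parsimoniously interpreted as homoplasy.
Character 4 (derived state 'present') is shared by Species E, Species P, Species S, Species V, and Species Z — a synapomorphy uniting that clade.
Character 5 (derived state 'present') is unique to Species P (autapomorphy; uninformative for grouping).
Only Species P and Species S show the derived state 'present' for Character 6, supporting them as a clade.
Most parsimonious ingroup topology: ((((Species V,(Species S,Species P)),Species Z),Species E),Species H).
Species V and Species Z share a more recent common ancestor with each other than either does with Species H, so Species H is the least closely related of the three.

Species H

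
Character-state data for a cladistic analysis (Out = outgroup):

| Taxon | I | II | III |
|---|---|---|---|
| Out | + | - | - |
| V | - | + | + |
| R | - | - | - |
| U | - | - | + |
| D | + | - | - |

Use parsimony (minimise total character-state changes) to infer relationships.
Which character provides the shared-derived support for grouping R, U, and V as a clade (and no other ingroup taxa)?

Character polarity is set by the outgroup: the derived state is whichever differs from the outgroup's state, so for I the derived state is '-', and for the remaining characters it is '+'.
Only R, U, and V show the derived state '-' for I, supporting them as a clade.
II (derived state '+') is unique to V (autapomorphy; uninformative for grouping).
III (derived state '+') is shared by U and V — a synapomorphy uniting that clade.
Most parsimonious ingroup topology: (((V,U),R),D).
The clade {R, U, V} is supported by I: its derived state '-' occurs in exactly those taxa and in no other taxon (including the outgroup).

I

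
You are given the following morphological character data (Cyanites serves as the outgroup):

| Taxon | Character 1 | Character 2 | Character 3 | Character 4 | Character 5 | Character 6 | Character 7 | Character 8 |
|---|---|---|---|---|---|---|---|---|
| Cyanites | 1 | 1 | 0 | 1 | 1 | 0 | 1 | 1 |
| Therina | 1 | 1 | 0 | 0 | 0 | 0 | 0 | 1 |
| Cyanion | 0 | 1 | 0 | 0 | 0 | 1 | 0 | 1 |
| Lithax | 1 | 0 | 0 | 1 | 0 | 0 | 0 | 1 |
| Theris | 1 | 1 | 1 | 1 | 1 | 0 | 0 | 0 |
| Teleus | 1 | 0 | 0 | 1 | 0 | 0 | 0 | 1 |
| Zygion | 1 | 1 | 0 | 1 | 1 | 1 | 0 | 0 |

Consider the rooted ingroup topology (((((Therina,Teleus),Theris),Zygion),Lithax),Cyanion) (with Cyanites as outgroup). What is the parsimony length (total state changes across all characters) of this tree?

14

Map each character onto (((((Therina,Teleus),Theris),Zygion),Lithax),Cyanion) (rooted by Cyanites) and count the minimum state changes it requires (Fitch parsimony):
Character 1: 1; Character 2: 2; Character 3: 1; Character 4: 2; Character 5: 3; Character 6: 2; Character 7: 1; Character 8: 2.
Total tree length = 14.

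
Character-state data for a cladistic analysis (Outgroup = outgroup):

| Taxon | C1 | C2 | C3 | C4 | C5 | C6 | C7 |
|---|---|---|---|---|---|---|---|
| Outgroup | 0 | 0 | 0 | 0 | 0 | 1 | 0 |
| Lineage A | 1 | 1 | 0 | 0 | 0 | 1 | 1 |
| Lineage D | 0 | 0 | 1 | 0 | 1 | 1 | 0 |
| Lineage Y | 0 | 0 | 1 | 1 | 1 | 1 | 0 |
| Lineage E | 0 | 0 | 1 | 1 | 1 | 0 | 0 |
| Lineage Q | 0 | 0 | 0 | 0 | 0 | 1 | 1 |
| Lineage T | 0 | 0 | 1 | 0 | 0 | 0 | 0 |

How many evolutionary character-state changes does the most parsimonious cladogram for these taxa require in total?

8

Character polarity is set by the outgroup: the derived state is whichever differs from the outgroup's state, so for C6 the derived state is '0', and for the remaining characters it is '1'.
C1: derived state '1' in Lineage A only — an autapomorphy, so it tells us nothing about relationships among taxa.
C2: derived state '1' in Lineage A only — an autapomorphy, so it tells us nothing about relationships among taxa.
C3: derived state '1' in Lineage D, Lineage E, Lineage T, and Lineage Y only — synapomorphy for {Lineage D, Lineage E, Lineage T, Lineage Y}.
C4: derived state '1' in Lineage E and Lineage Y only — synapomorphy for {Lineage E, Lineage Y}.
C5: derived state '1' in Lineage D, Lineage E, and Lineage Y only — synapomorphy for {Lineage D, Lineage E, Lineage Y}.
C6 groups Lineage E and Lineage T, which is incompatible with the clades supported by the remaining characters; treating it as convergent (homoplasy) costs fewer steps than any alternative tree.
C7 (derived state '1') is shared by Lineage A and Lineage Q — a synapomorphy uniting that clade.
Most parsimonious ingroup topology: ((Lineage A,Lineage Q),((Lineage D,(Lineage Y,Lineage E)),Lineage T)).
Changes per character on this tree: C1: 1; C2: 1; C3: 1; C4: 1; C5: 1; C6: 2; C7: 1.
Total = 8.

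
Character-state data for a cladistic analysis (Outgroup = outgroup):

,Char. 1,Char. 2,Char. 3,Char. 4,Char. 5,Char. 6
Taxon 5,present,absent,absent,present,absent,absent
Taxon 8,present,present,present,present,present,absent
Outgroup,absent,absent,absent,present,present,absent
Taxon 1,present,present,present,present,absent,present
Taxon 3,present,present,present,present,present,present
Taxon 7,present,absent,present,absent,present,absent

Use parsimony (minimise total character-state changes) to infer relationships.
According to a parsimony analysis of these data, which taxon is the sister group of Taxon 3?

Taxon 1

Character polarity is set by the outgroup: the derived state is whichever differs from the outgroup's state, so for Char. 4, Char. 5 the derived state is 'absent', and for the remaining characters it is 'present'.
All ingroup taxa share the derived state 'present' for Char. 1; it defines the ingroup but does not resolve relationships within it.
Char. 2 (derived state 'present') is shared by Taxon 1, Taxon 3, and Taxon 8 — a synapomorphy uniting that clade.
Char. 3: derived state 'present' in Taxon 1, Taxon 3, Taxon 7, and Taxon 8 only — synapomorphy for {Taxon 1, Taxon 3, Taxon 7, Taxon 8}.
Char. 4 (derived state 'absent') is unique to Taxon 7 (autapomorphy; uninformative for grouping).
Char. 5 (state 'absent') occurs in Taxon 1 and Taxon 5 but conflicts with the nesting implied by the other characters — most parsimoniously interpreted as homoplasy.
Char. 6 (derived state 'present') is shared by Taxon 1 and Taxon 3 — a synapomorphy uniting that clade.
Most parsimonious ingroup topology: (Taxon 5,((Taxon 8,(Taxon 3,Taxon 1)),Taxon 7)).
Taxon 3 and Taxon 1 form a cherry on this tree, so they are sister taxa.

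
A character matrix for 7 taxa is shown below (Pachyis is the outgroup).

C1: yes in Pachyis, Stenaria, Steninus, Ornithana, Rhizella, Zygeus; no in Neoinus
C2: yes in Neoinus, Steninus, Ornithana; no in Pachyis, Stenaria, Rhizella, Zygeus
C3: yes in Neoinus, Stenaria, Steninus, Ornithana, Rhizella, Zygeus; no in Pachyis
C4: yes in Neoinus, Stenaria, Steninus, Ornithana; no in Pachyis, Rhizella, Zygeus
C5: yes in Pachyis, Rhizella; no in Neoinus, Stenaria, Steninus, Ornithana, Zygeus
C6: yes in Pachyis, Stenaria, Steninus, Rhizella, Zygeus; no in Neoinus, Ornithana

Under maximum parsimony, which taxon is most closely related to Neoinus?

Character polarity is set by the outgroup: the derived state is whichever differs from the outgroup's state, so for C1, C5, C6 the derived state is 'no', and for the remaining characters it is 'yes'.
C1 (derived state 'no') is unique to Neoinus (autapomorphy; uninformative for grouping).
Only Neoinus, Ornithana, and Steninus show the derived state 'yes' for C2, supporting them as a clade.
All ingroup taxa share the derived state 'yes' for C3; it defines the ingroup but does not resolve relationships within it.
C4: derived state 'yes' in Neoinus, Ornithana, Stenaria, and Steninus only — synapomorphy for {Neoinus, Ornithana, Stenaria, Steninus}.
Only Neoinus, Ornithana, Stenaria, Steninus, and Zygeus show the derived state 'no' for C5, supporting them as a clade.
C6 (derived state 'no') is shared by Neoinus and Ornithana — a synapomorphy uniting that clade.
Most parsimonious ingroup topology: (((((Neoinus,Ornithana),Steninus),Stenaria),Zygeus),Rhizella).
Neoinus and Ornithana form a cherry on this tree, so they are sister taxa.

Ornithana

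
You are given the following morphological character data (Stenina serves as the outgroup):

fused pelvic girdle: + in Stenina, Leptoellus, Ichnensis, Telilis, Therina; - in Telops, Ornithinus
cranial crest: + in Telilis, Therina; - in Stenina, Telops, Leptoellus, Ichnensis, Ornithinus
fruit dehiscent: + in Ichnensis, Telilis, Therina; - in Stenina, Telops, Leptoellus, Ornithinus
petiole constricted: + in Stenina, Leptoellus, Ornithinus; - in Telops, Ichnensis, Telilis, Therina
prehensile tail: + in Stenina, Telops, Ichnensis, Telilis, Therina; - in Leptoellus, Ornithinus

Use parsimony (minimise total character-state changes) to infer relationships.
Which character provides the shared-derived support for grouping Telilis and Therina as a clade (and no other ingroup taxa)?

cranial crest

Character polarity is set by the outgroup: the derived state is whichever differs from the outgroup's state, so for fused pelvic girdle, petiole constricted, prehensile tail the derived state is '-', and for the remaining characters it is '+'.
fused pelvic girdle groups Ornithinus and Telops, which is incompatible with the clades supported by the remaining characters; treating it as convergent (homoplasy) costs fewer steps than any alternative tree.
Only Telilis and Therina show the derived state '+' for cranial crest, supporting them as a clade.
Only Ichnensis, Telilis, and Therina show the derived state '+' for fruit dehiscent, supporting them as a clade.
petiole constricted (derived state '-') is shared by Ichnensis, Telilis, Telops, and Therina — a synapomorphy uniting that clade.
Only Leptoellus and Ornithinus show the derived state '-' for prehensile tail, supporting them as a clade.
Most parsimonious ingroup topology: ((Telops,(Ichnensis,(Telilis,Therina))),(Leptoellus,Ornithinus)).
The clade {Telilis, Therina} is supported by cranial crest: its derived state '+' occurs in exactly those taxa and in no other taxon (including the outgroup).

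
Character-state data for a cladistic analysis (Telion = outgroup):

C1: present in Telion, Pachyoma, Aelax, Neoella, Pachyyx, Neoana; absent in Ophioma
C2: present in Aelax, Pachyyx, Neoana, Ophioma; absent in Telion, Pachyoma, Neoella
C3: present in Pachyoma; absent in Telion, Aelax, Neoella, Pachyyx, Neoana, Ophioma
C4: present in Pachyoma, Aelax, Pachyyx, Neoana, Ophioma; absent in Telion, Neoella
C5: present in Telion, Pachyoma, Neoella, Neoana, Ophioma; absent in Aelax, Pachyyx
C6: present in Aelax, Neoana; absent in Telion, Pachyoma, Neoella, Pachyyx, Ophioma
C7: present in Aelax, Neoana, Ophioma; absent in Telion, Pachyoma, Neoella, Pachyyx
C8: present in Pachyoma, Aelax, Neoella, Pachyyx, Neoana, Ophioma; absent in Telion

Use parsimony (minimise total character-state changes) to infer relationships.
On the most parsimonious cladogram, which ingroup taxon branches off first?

Character polarity is set by the outgroup: the derived state is whichever differs from the outgroup's state, so for C1, C5 the derived state is 'absent', and for the remaining characters it is 'present'.
C1: derived state 'absent' in Ophioma only — an autapomorphy, so it tells us nothing about relationships among taxa.
C2: derived state 'present' in Aelax, Neoana, Ophioma, and Pachyyx only — synapomorphy for {Aelax, Neoana, Ophioma, Pachyyx}.
C3 (derived state 'present') is unique to Pachyoma (autapomorphy; uninformative for grouping).
Only Aelax, Neoana, Ophioma, Pachyoma, and Pachyyx show the derived state 'present' for C4, supporting them as a clade.
C5 groups Aelax and Pachyyx, which is incompatible with the clades supported by the remaining characters; treating it as convergent (homoplasy) costs fewer steps than any alternative tree.
C6 (derived state 'present') is shared by Aelax and Neoana — a synapomorphy uniting that clade.
C7: derived state 'present' in Aelax, Neoana, and Ophioma only — synapomorphy for {Aelax, Neoana, Ophioma}.
C8 (derived state 'present') is shared by all ingroup taxa — unites the whole ingroup.
Most parsimonious ingroup topology: ((Pachyoma,(((Aelax,Neoana),Ophioma),Pachyyx)),Neoella).
Neoella is sister to the clade containing all other ingroup taxa, so it is the earliest-diverging (most basal) ingroup lineage.

Neoella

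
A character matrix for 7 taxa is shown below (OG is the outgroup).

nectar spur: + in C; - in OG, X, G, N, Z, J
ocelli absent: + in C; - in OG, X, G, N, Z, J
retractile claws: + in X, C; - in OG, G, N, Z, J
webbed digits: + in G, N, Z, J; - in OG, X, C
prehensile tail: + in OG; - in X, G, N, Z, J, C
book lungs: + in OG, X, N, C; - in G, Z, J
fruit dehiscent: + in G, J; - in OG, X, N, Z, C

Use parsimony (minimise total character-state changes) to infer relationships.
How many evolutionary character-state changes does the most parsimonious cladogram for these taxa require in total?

Character polarity is set by the outgroup: the derived state is whichever differs from the outgroup's state, so for prehensile tail, book lungs the derived state is '-', and for the remaining characters it is '+'.
nectar spur (derived state '+') is unique to C (autapomorphy; uninformative for grouping).
ocelli absent: derived state '+' in C only — an autapomorphy, so it tells us nothing about relationships among taxa.
retractile claws (derived state '+') is shared by C and X — a synapomorphy uniting that clade.
webbed digits (derived state '+') is shared by G, J, N, and Z — a synapomorphy uniting that clade.
prehensile tail (derived state '-') is shared by all ingroup taxa — unites the whole ingroup.
book lungs (derived state '-') is shared by G, J, and Z — a synapomorphy uniting that clade.
Only G and J show the derived state '+' for fruit dehiscent, supporting them as a clade.
Most parsimonious ingroup topology: ((X,C),(((G,J),Z),N)).
Changes per character on this tree: nectar spur: 1; ocelli absent: 1; retractile claws: 1; webbed digits: 1; prehensile tail: 1; book lungs: 1; fruit dehiscent: 1.
Total = 7.

7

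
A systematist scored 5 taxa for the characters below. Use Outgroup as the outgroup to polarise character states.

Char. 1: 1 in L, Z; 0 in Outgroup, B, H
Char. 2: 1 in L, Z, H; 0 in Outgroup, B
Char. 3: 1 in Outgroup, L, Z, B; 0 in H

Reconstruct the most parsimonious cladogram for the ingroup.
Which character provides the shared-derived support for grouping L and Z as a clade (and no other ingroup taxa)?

Character polarity is set by the outgroup: the derived state is whichever differs from the outgroup's state, so for Char. 3 the derived state is '0', and for the remaining characters it is '1'.
Char. 1 (derived state '1') is shared by L and Z — a synapomorphy uniting that clade.
Char. 2 (derived state '1') is shared by H, L, and Z — a synapomorphy uniting that clade.
Char. 3: derived state '0' in H only — an autapomorphy, so it tells us nothing about relationships among taxa.
Most parsimonious ingroup topology: (((L,Z),H),B).
The clade {L, Z} is supported by Char. 1: its derived state '1' occurs in exactly those taxa and in no other taxon (including the outgroup).

Char. 1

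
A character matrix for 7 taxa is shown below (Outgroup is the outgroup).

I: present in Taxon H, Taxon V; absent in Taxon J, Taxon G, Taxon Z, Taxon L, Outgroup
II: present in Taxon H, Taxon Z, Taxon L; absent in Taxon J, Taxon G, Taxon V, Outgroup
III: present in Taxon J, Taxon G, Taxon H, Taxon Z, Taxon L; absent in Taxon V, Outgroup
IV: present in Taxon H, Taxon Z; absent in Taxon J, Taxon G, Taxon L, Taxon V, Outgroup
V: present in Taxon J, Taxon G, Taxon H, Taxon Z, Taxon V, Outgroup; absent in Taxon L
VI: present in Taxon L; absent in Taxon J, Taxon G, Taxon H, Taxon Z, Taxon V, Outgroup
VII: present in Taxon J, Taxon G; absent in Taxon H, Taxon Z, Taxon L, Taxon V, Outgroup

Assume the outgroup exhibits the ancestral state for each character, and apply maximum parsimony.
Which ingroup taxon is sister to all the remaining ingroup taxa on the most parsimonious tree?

Taxon V

Character polarity is set by the outgroup: the derived state is whichever differs from the outgroup's state, so for V the derived state is 'absent', and for the remaining characters it is 'present'.
I (state 'present') occurs in Taxon H and Taxon V but conflicts with the nesting implied by the other characters — most parsimoniously interpreted as homoplasy.
Only Taxon H, Taxon L, and Taxon Z show the derived state 'present' for II, supporting them as a clade.
Only Taxon G, Taxon H, Taxon J, Taxon L, and Taxon Z show the derived state 'present' for III, supporting them as a clade.
IV (derived state 'present') is shared by Taxon H and Taxon Z — a synapomorphy uniting that clade.
V: derived state 'absent' in Taxon L only — an autapomorphy, so it tells us nothing about relationships among taxa.
VI: derived state 'present' in Taxon L only — an autapomorphy, so it tells us nothing about relationships among taxa.
Only Taxon G and Taxon J show the derived state 'present' for VII, supporting them as a clade.
Most parsimonious ingroup topology: (((Taxon G,Taxon J),(Taxon L,(Taxon H,Taxon Z))),Taxon V).
Taxon V is sister to the clade containing all other ingroup taxa, so it is the earliest-diverging (most basal) ingroup lineage.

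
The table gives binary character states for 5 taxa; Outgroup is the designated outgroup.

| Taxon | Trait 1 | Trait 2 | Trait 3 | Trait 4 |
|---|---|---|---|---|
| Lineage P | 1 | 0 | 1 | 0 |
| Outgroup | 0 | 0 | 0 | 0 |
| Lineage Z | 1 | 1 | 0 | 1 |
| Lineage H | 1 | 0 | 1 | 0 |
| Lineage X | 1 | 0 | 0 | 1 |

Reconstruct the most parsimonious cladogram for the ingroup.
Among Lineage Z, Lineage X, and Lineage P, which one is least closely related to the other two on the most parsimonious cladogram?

The outgroup has state '0' for every character, so '1' is the derived state throughout.
Trait 1 (derived state '1') is shared by all ingroup taxa — unites the whole ingroup.
Trait 2 (derived state '1') is unique to Lineage Z (autapomorphy; uninformative for grouping).
Only Lineage H and Lineage P show the derived state '1' for Trait 3, supporting them as a clade.
Only Lineage X and Lineage Z show the derived state '1' for Trait 4, supporting them as a clade.
Most parsimonious ingroup topology: ((Lineage X,Lineage Z),(Lineage P,Lineage H)).
Lineage Z and Lineage X share a more recent common ancestor with each other than either does with Lineage P, so Lineage P is the least closely related of the three.

Lineage P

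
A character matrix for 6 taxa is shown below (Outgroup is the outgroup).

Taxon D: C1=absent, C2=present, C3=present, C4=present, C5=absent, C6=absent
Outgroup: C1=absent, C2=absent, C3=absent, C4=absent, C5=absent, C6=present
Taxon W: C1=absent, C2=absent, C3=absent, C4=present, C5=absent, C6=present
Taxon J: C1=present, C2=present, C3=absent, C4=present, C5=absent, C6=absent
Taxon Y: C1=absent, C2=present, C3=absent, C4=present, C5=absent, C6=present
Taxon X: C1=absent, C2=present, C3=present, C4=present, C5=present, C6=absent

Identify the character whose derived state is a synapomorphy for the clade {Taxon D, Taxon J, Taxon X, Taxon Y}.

C2

Character polarity is set by the outgroup: the derived state is whichever differs from the outgroup's state, so for C6 the derived state is 'absent', and for the remaining characters it is 'present'.
C1 (derived state 'present') is unique to Taxon J (autapomorphy; uninformative for grouping).
Only Taxon D, Taxon J, Taxon X, and Taxon Y show the derived state 'present' for C2, supporting them as a clade.
C3 (derived state 'present') is shared by Taxon D and Taxon X — a synapomorphy uniting that clade.
C4 (derived state 'present') is shared by all ingroup taxa — unites the whole ingroup.
C5 (derived state 'present') is unique to Taxon X (autapomorphy; uninformative for grouping).
C6: derived state 'absent' in Taxon D, Taxon J, and Taxon X only — synapomorphy for {Taxon D, Taxon J, Taxon X}.
Most parsimonious ingroup topology: ((((Taxon X,Taxon D),Taxon J),Taxon Y),Taxon W).
The clade {Taxon D, Taxon J, Taxon X, Taxon Y} is supported by C2: its derived state 'present' occurs in exactly those taxa and in no other taxon (including the outgroup).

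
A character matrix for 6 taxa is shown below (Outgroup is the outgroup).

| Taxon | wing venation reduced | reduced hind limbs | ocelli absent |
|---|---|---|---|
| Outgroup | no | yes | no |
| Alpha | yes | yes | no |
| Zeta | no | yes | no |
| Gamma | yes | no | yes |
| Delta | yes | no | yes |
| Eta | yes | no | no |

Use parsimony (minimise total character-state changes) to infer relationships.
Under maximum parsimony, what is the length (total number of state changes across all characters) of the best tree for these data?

Character polarity is set by the outgroup: the derived state is whichever differs from the outgroup's state, so for reduced hind limbs the derived state is 'no', and for the remaining characters it is 'yes'.
Only Alpha, Delta, Eta, and Gamma show the derived state 'yes' for wing venation reduced, supporting them as a clade.
reduced hind limbs: derived state 'no' in Delta, Eta, and Gamma only — synapomorphy for {Delta, Eta, Gamma}.
ocelli absent: derived state 'yes' in Delta and Gamma only — synapomorphy for {Delta, Gamma}.
Most parsimonious ingroup topology: ((Alpha,((Gamma,Delta),Eta)),Zeta).
Changes per character on this tree: wing venation reduced: 1; reduced hind limbs: 1; ocelli absent: 1.
Total = 3.

3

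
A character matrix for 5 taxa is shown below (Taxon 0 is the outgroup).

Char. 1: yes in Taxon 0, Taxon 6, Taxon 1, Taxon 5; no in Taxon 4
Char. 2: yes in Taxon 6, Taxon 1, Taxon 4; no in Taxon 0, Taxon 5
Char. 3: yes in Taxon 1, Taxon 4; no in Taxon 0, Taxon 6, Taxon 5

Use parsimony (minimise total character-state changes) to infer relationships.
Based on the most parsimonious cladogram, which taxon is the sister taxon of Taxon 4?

Taxon 1

Character polarity is set by the outgroup: the derived state is whichever differs from the outgroup's state, so for Char. 1 the derived state is 'no', and for the remaining characters it is 'yes'.
Char. 1: derived state 'no' in Taxon 4 only — an autapomorphy, so it tells us nothing about relationships among taxa.
Char. 2 (derived state 'yes') is shared by Taxon 1, Taxon 4, and Taxon 6 — a synapomorphy uniting that clade.
Char. 3: derived state 'yes' in Taxon 1 and Taxon 4 only — synapomorphy for {Taxon 1, Taxon 4}.
Most parsimonious ingroup topology: ((Taxon 6,(Taxon 1,Taxon 4)),Taxon 5).
Taxon 4 and Taxon 1 form a cherry on this tree, so they are sister taxa.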